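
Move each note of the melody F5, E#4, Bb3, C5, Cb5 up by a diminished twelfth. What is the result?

Cb7 B5 Fb5 Gb6 Gbb6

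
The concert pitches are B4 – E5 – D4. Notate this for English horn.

The English horn sounds a perfect fifth below written, so the written part must be a perfect fifth above concert — transpose each note up.
B4 to F#5
E5 to B5
D4 to A4

F#5 B5 A4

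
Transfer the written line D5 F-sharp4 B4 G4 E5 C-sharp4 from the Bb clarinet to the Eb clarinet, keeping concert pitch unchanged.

First find concert pitch: the Bb clarinet sounds a major second below written, so D5 F-sharp4 B4 G4 E5 C-sharp4 sounds C5 E4 A4 F4 D5 B3.
Then write for Eb clarinet: it sounds a minor third above written, so the part must be a minor third below concert.
C5 → A4
E4 → C#4
A4 → F#4
F4 → D4
D5 → B4
B3 → G#3

A4 C#4 F#4 D4 B4 G#3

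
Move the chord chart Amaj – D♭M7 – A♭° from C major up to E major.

C major up to E major is a major third; each chord root moves by that interval while the quality stays the same.
Amaj: root A up a major third → C#, giving C#maj.
D♭M7: root D♭ up a major third → F, giving FM7.
A♭°: root A♭ up a major third → C, giving C°.

C#maj FM7 C°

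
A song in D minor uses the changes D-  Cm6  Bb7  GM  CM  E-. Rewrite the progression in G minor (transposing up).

D minor up to G minor is a perfect fourth; each chord root moves by that interval while the quality stays the same.
D-: root D up a perfect fourth → G, giving G-.
Cm6: root C up a perfect fourth → F, giving Fm6.
Bb7: root Bb up a perfect fourth → Eb, giving Eb7.
GM: root G up a perfect fourth → C, giving CM.
CM: root C up a perfect fourth → F, giving FM.
E-: root E up a perfect fourth → A, giving A-.

G- Fm6 Eb7 CM FM A-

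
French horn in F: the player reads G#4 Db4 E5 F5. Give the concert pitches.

The French horn in F sounds a perfect fifth below written, so transpose each written note down a perfect fifth.
G#4 gives C#4
Db4 gives Gb3
E5 gives A4
F5 gives Bb4

C#4 Gb3 A4 Bb4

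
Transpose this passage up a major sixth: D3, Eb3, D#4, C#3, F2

B3 C4 B#4 A#3 D3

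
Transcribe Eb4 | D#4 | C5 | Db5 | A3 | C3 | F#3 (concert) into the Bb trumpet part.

Written C4 sounds as Bb3 on the Bb trumpet, so concert pitches are written a major second up.
Eb4 to F4
D#4 to E#4
C5 to D5
Db5 to Eb5
A3 to B3
C3 to D3
F#3 to G#3

F4 E#4 D5 Eb5 B3 D3 G#3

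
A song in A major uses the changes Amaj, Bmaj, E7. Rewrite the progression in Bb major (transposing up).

Bbmaj Cmaj F7

A major up to Bb major is a minor second; each chord root moves by that interval while the quality stays the same.
Amaj: root A up a minor second → Bb, giving Bbmaj.
Bmaj: root B up a minor second → C, giving Cmaj.
E7: root E up a minor second → F, giving F7.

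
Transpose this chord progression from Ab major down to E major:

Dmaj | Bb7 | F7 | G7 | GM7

Ab major down to E major is a diminished fourth; each chord root moves by that interval while the quality stays the same.
Dmaj: root D down a diminished fourth → A#, giving A#maj.
Bb7: root Bb down a diminished fourth → F#, giving F#7.
F7: root F down a diminished fourth → C#, giving C#7.
G7: root G down a diminished fourth → D#, giving D#7.
GM7: root G down a diminished fourth → D#, giving D#M7.

A#maj F#7 C#7 D#7 D#M7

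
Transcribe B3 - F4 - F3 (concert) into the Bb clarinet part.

C#4 G4 G3

Written C4 sounds as Bb3 on the Bb clarinet, so concert pitches are written a major second up.
B3 → C#4
F4 → G4
F3 → G3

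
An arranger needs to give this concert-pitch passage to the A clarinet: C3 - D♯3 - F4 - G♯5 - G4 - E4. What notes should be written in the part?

Eb3 F#3 Ab4 B5 Bb4 G4

The A clarinet sounds a minor third below written, so the written part must be a minor third above concert — transpose each note up.
C3 gives Eb3
D#3 gives F#3
F4 gives Ab4
G#5 gives B5
G4 gives Bb4
E4 gives G4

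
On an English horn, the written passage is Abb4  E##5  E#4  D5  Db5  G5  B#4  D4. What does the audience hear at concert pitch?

The English horn sounds a perfect fifth below written, so transpose each written note down a perfect fifth.
Abb4 -> Dbb4
E##5 -> A##4
E#4 -> A#3
D5 -> G4
Db5 -> Gb4
G5 -> C5
B#4 -> E#4
D4 -> G3

Dbb4 A##4 A#3 G4 Gb4 C5 E#4 G3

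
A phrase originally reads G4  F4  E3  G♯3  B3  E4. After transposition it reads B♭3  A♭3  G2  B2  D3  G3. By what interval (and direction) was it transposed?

down a major sixth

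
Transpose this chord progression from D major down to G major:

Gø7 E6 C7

Cø7 A6 F7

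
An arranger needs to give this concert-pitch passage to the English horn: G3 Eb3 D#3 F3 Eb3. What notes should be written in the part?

D4 Bb3 A#3 C4 Bb3

Written C4 sounds as F3 on the English horn, so concert pitches are written a perfect fifth up.
G3 becomes D4
Eb3 becomes Bb3
D#3 becomes A#3
F3 becomes C4
Eb3 becomes Bb3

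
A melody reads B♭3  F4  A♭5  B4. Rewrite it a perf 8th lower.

Bb2 F3 Ab4 B3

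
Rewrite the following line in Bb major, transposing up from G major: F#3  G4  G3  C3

A3 Bb4 Bb3 Eb3

G major to Bb major up is a minor third, so every note moves up by that interval.
F#3 to A3
G4 to Bb4
G3 to Bb3
C3 to Eb3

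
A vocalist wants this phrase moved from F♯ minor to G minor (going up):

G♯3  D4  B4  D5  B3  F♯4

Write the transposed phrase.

A3 Eb4 C5 Eb5 C4 G4

F♯ minor to G minor up is a minor second, so every note moves up by that interval.
G#3 -> A3
D4 -> Eb4
B4 -> C5
D5 -> Eb5
B3 -> C4
F#4 -> G4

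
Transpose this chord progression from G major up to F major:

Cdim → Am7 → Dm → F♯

Bbdim Gm7 Cm E

G major up to F major is a minor seventh; each chord root moves by that interval while the quality stays the same.
Cdim: root C up a minor seventh → Bb, giving Bbdim.
Am7: root A up a minor seventh → G, giving Gm7.
Dm: root D up a minor seventh → C, giving Cm.
F♯: root F♯ up a minor seventh → E, giving E.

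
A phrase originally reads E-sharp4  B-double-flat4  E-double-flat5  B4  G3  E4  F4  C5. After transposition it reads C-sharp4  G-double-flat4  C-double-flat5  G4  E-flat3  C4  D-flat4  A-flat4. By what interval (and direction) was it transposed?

From E#4 to C#4 is 3 letter names — a third of some quality.
C#4 to E#4 is 4 semitones, which makes it a major third; the second version is lower, so the direction is down.
Checking another pair — C5 → Ab4 — gives the same interval.

down a major third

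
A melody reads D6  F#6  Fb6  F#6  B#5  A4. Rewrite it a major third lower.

Bb5 D6 Dbb6 D6 G#5 F4

D6 -> Bb5
F#6 -> D6
Fb6 -> Dbb6
F#6 -> D6
B#5 -> G#5
A4 -> F4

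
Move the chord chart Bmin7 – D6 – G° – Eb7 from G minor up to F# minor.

A#min7 C#6 F#° D7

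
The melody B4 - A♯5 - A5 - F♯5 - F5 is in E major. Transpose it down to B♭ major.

F4 E5 Eb5 C5 Cb5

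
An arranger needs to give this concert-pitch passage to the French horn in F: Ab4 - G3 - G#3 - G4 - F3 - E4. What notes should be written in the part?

Eb5 D4 D#4 D5 C4 B4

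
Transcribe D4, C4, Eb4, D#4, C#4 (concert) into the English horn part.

A4 G4 Bb4 A#4 G#4

The English horn sounds a perfect fifth below written, so the written part must be a perfect fifth above concert — transpose each note up.
D4 becomes A4
C4 becomes G4
Eb4 becomes Bb4
D#4 becomes A#4
C#4 becomes G#4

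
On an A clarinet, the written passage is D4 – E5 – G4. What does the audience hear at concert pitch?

B3 C#5 E4

Written C4 on the A clarinet sounds as A3, a minor third lower; apply that shift to every note.
D4 -> B3
E5 -> C#5
G4 -> E4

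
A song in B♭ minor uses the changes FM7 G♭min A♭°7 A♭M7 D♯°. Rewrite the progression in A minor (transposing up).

B♭ minor up to A minor is a major seventh; each chord root moves by that interval while the quality stays the same.
FM7: root F up a major seventh → E, giving EM7.
G♭min: root G♭ up a major seventh → F, giving Fmin.
A♭°7: root A♭ up a major seventh → G, giving G°7.
A♭M7: root A♭ up a major seventh → G, giving GM7.
D♯°: root D♯ up a major seventh → C##, giving C##°.

EM7 Fmin G°7 GM7 C##°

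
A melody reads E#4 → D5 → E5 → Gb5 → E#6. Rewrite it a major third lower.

C#4 Bb4 C5 Ebb5 C#6

E#4 to C#4
D5 to Bb4
E5 to C5
Gb5 to Ebb5
E#6 to C#6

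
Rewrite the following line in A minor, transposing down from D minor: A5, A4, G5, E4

E5 E4 D5 B3

D minor to A minor down is a perfect fourth, so every note moves down by that interval.
A5 → E5
A4 → E4
G5 → D5
E4 → B3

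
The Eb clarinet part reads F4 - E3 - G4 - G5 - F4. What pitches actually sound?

Ab4 G3 Bb4 Bb5 Ab4

The Eb clarinet sounds a minor third above written, so transpose each written note up a minor third.
F4 to Ab4
E3 to G3
G4 to Bb4
G5 to Bb5
F4 to Ab4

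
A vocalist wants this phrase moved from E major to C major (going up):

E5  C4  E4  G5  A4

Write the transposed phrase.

From E up to C is a minor sixth; apply that to each pitch.
E5 → C6
C4 → Ab4
E4 → C5
G5 → Eb6
A4 → F5

C6 Ab4 C5 Eb6 F5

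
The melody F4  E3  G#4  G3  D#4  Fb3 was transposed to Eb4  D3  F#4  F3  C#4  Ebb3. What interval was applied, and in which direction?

down a major second

Take the first pair: F4 → Eb4. F to E spans 2 letter names, so the interval is some kind of second.
Eb4 to F4 is 2 semitones, which makes it a major second; the second version is lower, so the direction is down.
Checking another pair — Fb3 → Ebb3 — gives the same interval.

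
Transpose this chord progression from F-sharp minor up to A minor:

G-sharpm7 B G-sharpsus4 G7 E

Bm7 D Bsus4 Bb7 G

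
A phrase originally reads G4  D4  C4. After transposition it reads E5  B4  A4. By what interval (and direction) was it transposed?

up a major sixth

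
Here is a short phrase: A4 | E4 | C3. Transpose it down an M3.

A major third down from A4 gives F4.
E4 down a major third is C4.
C3: a third down reaches A, and 4 semitones makes it Ab2.

F4 C4 Ab2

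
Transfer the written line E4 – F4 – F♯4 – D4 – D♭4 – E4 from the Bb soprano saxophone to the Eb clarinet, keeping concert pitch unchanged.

First find concert pitch: the Bb soprano saxophone sounds a major second below written, so E4 F4 F♯4 D4 D♭4 E4 sounds D4 Eb4 E4 C4 Cb4 D4.
Then write for Eb clarinet: it sounds a minor third above written, so the part must be a minor third below concert.
D4 → B3
Eb4 → C4
E4 → C#4
C4 → A3
Cb4 → Ab3
D4 → B3

B3 C4 C#4 A3 Ab3 B3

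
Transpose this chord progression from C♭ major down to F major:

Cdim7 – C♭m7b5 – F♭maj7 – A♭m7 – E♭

C♭ major down to F major is a diminished fifth; each chord root moves by that interval while the quality stays the same.
Cdim7: root C down a diminished fifth → F#, giving F#dim7.
C♭m7b5: root C♭ down a diminished fifth → F, giving Fm7b5.
F♭maj7: root F♭ down a diminished fifth → Bb, giving Bbmaj7.
A♭m7: root A♭ down a diminished fifth → D, giving Dm7.
E♭: root E♭ down a diminished fifth → A, giving A.

F#dim7 Fm7b5 Bbmaj7 Dm7 A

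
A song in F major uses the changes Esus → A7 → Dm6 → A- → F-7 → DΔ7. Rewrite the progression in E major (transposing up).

F major up to E major is a major seventh; each chord root moves by that interval while the quality stays the same.
Esus: root E up a major seventh → D#, giving D#sus.
A7: root A up a major seventh → G#, giving G#7.
Dm6: root D up a major seventh → C#, giving C#m6.
A-: root A up a major seventh → G#, giving G#-.
F-7: root F up a major seventh → E, giving E-7.
DΔ7: root D up a major seventh → C#, giving C#Δ7.

D#sus G#7 C#m6 G#- E-7 C#Δ7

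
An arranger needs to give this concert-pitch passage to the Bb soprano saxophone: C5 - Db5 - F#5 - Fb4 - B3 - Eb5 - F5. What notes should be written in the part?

D5 Eb5 G#5 Gb4 C#4 F5 G5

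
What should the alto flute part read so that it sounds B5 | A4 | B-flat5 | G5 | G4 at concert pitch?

E6 D5 Eb6 C6 C5

The alto flute sounds a perfect fourth below written, so the written part must be a perfect fourth above concert — transpose each note up.
B5 to E6
A4 to D5
Bb5 to Eb6
G5 to C6
G4 to C5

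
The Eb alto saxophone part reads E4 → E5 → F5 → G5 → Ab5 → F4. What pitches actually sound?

G3 G4 Ab4 Bb4 Cb5 Ab3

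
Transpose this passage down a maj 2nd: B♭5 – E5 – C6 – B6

Bb5: a second down reaches A, and 2 semitones makes it Ab5.
E5: a second down reaches D, and 2 semitones makes it D5.
A major second down from C6 gives Bb5.
B6: a second down reaches A, and 2 semitones makes it A6.

Ab5 D5 Bb5 A6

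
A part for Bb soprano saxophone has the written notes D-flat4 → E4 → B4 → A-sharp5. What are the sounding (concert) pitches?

Cb4 D4 A4 G#5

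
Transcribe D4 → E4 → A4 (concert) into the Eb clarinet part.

B3 C#4 F#4

Written C4 sounds as Eb4 on the Eb clarinet, so concert pitches are written a minor third down.
D4 -> B3
E4 -> C#4
A4 -> F#4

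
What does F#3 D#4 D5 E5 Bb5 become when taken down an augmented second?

F#3 gives Eb3
D#4 gives C4
D5 gives Cb5
E5 gives Db5
Bb5 gives Abb5

Eb3 C4 Cb5 Db5 Abb5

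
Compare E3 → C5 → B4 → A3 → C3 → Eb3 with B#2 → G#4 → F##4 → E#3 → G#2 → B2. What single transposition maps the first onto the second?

down a diminished fourth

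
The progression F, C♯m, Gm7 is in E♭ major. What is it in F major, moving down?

G D#m Am7

E♭ major down to F major is a minor seventh; each chord root moves by that interval while the quality stays the same.
F: root F down a minor seventh → G, giving G.
C♯m: root C♯ down a minor seventh → D#, giving D#m.
Gm7: root G down a minor seventh → A, giving Am7.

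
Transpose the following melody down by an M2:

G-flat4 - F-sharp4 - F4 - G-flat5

Gb4 → Fb4
F#4 → E4
F4 → Eb4
Gb5 → Fb5

Fb4 E4 Eb4 Fb5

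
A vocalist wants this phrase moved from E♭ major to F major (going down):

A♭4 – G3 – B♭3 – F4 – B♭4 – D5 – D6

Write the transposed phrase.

E♭ major to F major down is a minor seventh, so every note moves down by that interval.
Ab4 becomes Bb3
G3 becomes A2
Bb3 becomes C3
F4 becomes G3
Bb4 becomes C4
D5 becomes E4
D6 becomes E5

Bb3 A2 C3 G3 C4 E4 E5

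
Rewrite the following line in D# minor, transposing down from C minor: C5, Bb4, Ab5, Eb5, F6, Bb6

C minor to D# minor down is a diminished seventh, so every note moves down by that interval.
C5 becomes D#4
Bb4 becomes C#4
Ab5 becomes B4
Eb5 becomes F#4
F6 becomes G#5
Bb6 becomes C#6

D#4 C#4 B4 F#4 G#5 C#6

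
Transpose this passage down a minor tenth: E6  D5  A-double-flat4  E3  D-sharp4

C#5 B3 Fb3 C#2 B#2

A minor tenth down from E6 gives C#5.
D5 down a minor tenth is B3.
A minor tenth down from Abb4 gives Fb3.
E3 down a minor tenth is C#2.
D#4: a tenth down reaches B, and 15 semitones makes it B#2.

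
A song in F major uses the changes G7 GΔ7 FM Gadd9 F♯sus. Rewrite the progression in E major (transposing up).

F#7 F#Δ7 EM F#add9 E#sus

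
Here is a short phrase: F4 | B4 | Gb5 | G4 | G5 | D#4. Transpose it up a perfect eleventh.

F4 up a perfect eleventh is Bb5.
A perfect eleventh up from B4 gives E6.
Gb5 up a perfect eleventh is Cb7.
A perfect eleventh up from G4 gives C6.
A perfect eleventh up from G5 gives C7.
A perfect eleventh up from D#4 gives G#5.

Bb5 E6 Cb7 C6 C7 G#5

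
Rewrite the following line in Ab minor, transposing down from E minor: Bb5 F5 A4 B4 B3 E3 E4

Ebb5 Bbb4 Db4 Eb4 Eb3 Ab2 Ab3

E minor to Ab minor down is an augmented fifth, so every note moves down by that interval.
Bb5 -> Ebb5
F5 -> Bbb4
A4 -> Db4
B4 -> Eb4
B3 -> Eb3
E3 -> Ab2
E4 -> Ab3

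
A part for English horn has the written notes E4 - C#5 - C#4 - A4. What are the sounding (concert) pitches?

Written C4 on the English horn sounds as F3, a perfect fifth lower; apply that shift to every note.
E4 gives A3
C#5 gives F#4
C#4 gives F#3
A4 gives D4

A3 F#4 F#3 D4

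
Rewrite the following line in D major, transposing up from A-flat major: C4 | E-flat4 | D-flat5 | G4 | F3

F#4 A4 G5 C#5 B3

From A-flat up to D is an augmented fourth; apply that to each pitch.
C4 becomes F#4
Eb4 becomes A4
Db5 becomes G5
G4 becomes C#5
F3 becomes B3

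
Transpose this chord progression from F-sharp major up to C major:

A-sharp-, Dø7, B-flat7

F-sharp major up to C major is a diminished fifth; each chord root moves by that interval while the quality stays the same.
A-sharp-: root A-sharp up a diminished fifth → E, giving E-.
Dø7: root D up a diminished fifth → Ab, giving Abø7.
B-flat7: root B-flat up a diminished fifth → Fb, giving Fb7.

E- Abø7 Fb7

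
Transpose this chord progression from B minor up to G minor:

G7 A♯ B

Eb7 F# G

B minor up to G minor is a minor sixth; each chord root moves by that interval while the quality stays the same.
G7: root G up a minor sixth → Eb, giving Eb7.
A♯: root A♯ up a minor sixth → F#, giving F#.
B: root B up a minor sixth → G, giving G.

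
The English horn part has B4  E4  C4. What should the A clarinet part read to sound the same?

G4 C4 Ab3

First find concert pitch: the English horn sounds a perfect fifth below written, so B4 E4 C4 sounds E4 A3 F3.
Then write for A clarinet: it sounds a minor third below written, so the part must be a minor third above concert.
E4 → G4
A3 → C4
F3 → Ab3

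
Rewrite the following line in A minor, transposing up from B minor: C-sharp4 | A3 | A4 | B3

B4 G4 G5 A4

B minor to A minor up is a minor seventh, so every note moves up by that interval.
C#4 gives B4
A3 gives G4
A4 gives G5
B3 gives A4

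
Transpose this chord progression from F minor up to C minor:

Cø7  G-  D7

Gø7 D- A7

F minor up to C minor is a perfect fifth; each chord root moves by that interval while the quality stays the same.
Cø7: root C up a perfect fifth → G, giving Gø7.
G-: root G up a perfect fifth → D, giving D-.
D7: root D up a perfect fifth → A, giving A7.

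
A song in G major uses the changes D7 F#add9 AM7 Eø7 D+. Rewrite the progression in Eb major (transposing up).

G major up to Eb major is a minor sixth; each chord root moves by that interval while the quality stays the same.
D7: root D up a minor sixth → Bb, giving Bb7.
F#add9: root F# up a minor sixth → D, giving Dadd9.
AM7: root A up a minor sixth → F, giving FM7.
Eø7: root E up a minor sixth → C, giving Cø7.
D+: root D up a minor sixth → Bb, giving Bb+.

Bb7 Dadd9 FM7 Cø7 Bb+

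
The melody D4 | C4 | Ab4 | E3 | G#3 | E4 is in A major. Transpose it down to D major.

From A down to D is a perfect fifth; apply that to each pitch.
D4 → G3
C4 → F3
Ab4 → Db4
E3 → A2
G#3 → C#3
E4 → A3

G3 F3 Db4 A2 C#3 A3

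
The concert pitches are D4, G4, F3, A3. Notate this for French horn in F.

Written C4 sounds as F3 on the French horn in F, so concert pitches are written a perfect fifth up.
D4 gives A4
G4 gives D5
F3 gives C4
A3 gives E4

A4 D5 C4 E4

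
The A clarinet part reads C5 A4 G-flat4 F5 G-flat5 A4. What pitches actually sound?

Written C4 on the A clarinet sounds as A3, a minor third lower; apply that shift to every note.
C5 -> A4
A4 -> F#4
Gb4 -> Eb4
F5 -> D5
Gb5 -> Eb5
A4 -> F#4

A4 F#4 Eb4 D5 Eb5 F#4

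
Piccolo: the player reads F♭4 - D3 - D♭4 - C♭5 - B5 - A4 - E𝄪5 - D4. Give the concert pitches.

Fb5 D4 Db5 Cb6 B6 A5 E##6 D5

The piccolo sounds a perfect octave above written, so transpose each written note up a perfect octave.
Fb4 → Fb5
D3 → D4
Db4 → Db5
Cb5 → Cb6
B5 → B6
A4 → A5
E##5 → E##6
D4 → D5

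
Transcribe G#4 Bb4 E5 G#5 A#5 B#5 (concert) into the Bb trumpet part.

A#4 C5 F#5 A#5 B#5 C##6

Written C4 sounds as Bb3 on the Bb trumpet, so concert pitches are written a major second up.
G#4 → A#4
Bb4 → C5
E5 → F#5
G#5 → A#5
A#5 → B#5
B#5 → C##6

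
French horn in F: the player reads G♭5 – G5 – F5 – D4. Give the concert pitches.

Cb5 C5 Bb4 G3

The French horn in F sounds a perfect fifth below written, so transpose each written note down a perfect fifth.
Gb5 to Cb5
G5 to C5
F5 to Bb4
D4 to G3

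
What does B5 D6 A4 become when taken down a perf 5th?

E5 G5 D4

A perfect fifth down from B5 gives E5.
A perfect fifth down from D6 gives G5.
A perfect fifth down from A4 gives D4.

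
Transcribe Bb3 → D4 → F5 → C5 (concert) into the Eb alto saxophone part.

The Eb alto saxophone sounds a major sixth below written, so the written part must be a major sixth above concert — transpose each note up.
Bb3 -> G4
D4 -> B4
F5 -> D6
C5 -> A5

G4 B4 D6 A5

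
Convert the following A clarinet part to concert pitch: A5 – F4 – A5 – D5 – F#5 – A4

Written C4 on the A clarinet sounds as A3, a minor third lower; apply that shift to every note.
A5 becomes F#5
F4 becomes D4
A5 becomes F#5
D5 becomes B4
F#5 becomes D#5
A4 becomes F#4

F#5 D4 F#5 B4 D#5 F#4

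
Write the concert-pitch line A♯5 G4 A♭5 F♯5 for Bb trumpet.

B#5 A4 Bb5 G#5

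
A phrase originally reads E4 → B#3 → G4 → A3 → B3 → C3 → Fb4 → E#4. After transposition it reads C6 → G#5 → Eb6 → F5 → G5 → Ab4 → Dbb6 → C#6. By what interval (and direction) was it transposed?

up a minor thirteenth

Take the first pair: E4 → C6. E to C spans 13 letter names, so the interval is some kind of thirteenth.
E4 to C6 is 20 semitones, which makes it a minor thirteenth; the second version is higher, so the direction is up.
Checking another pair — E#4 → C#6 — gives the same interval.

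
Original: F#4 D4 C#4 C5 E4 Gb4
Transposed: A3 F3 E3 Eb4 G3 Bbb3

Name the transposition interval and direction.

Take the first pair: F#4 → A3. F to A spans 6 letter names, so the interval is some kind of sixth.
A3 to F#4 is 9 semitones, which makes it a major sixth; the second version is lower, so the direction is down.
Checking another pair — Gb4 → Bbb3 — gives the same interval.

down a major sixth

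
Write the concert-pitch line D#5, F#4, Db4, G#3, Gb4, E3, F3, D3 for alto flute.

Written C4 sounds as G3 on the alto flute, so concert pitches are written a perfect fourth up.
D#5 -> G#5
F#4 -> B4
Db4 -> Gb4
G#3 -> C#4
Gb4 -> Cb5
E3 -> A3
F3 -> Bb3
D3 -> G3

G#5 B4 Gb4 C#4 Cb5 A3 Bb3 G3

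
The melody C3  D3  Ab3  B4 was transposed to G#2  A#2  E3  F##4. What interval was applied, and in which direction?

From C3 to G#2 is 4 letter names — a fourth of some quality.
G#2 to C3 is 4 semitones, which makes it a diminished fourth; the second version is lower, so the direction is down.
Checking another pair — B4 → F##4 — gives the same interval.

down a diminished fourth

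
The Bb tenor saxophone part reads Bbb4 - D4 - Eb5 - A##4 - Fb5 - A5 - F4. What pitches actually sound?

Abb3 C3 Db4 G##3 Ebb4 G4 Eb3

The Bb tenor saxophone sounds a major ninth below written, so transpose each written note down a major ninth.
Bbb4 gives Abb3
D4 gives C3
Eb5 gives Db4
A##4 gives G##3
Fb5 gives Ebb4
A5 gives G4
F4 gives Eb3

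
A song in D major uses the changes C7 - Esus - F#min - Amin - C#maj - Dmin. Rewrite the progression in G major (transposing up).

F7 Asus Bmin Dmin F#maj Gmin

D major up to G major is a perfect fourth; each chord root moves by that interval while the quality stays the same.
C7: root C up a perfect fourth → F, giving F7.
Esus: root E up a perfect fourth → A, giving Asus.
F#min: root F# up a perfect fourth → B, giving Bmin.
Amin: root A up a perfect fourth → D, giving Dmin.
C#maj: root C# up a perfect fourth → F#, giving F#maj.
Dmin: root D up a perfect fourth → G, giving Gmin.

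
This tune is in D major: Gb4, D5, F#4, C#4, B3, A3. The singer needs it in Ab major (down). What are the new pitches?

D major to Ab major down is an augmented fourth, so every note moves down by that interval.
Gb4 to Dbb4
D5 to Ab4
F#4 to C4
C#4 to G3
B3 to F3
A3 to Eb3

Dbb4 Ab4 C4 G3 F3 Eb3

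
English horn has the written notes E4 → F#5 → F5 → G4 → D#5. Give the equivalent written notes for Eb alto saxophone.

First find concert pitch: the English horn sounds a perfect fifth below written, so E4 F#5 F5 G4 D#5 sounds A3 B4 Bb4 C4 G#4.
Then write for Eb alto saxophone: it sounds a major sixth below written, so the part must be a major sixth above concert.
A3 → F#4
B4 → G#5
Bb4 → G5
C4 → A4
G#4 → E#5

F#4 G#5 G5 A4 E#5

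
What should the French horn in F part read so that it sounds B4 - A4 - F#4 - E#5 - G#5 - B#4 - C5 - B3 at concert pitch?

F#5 E5 C#5 B#5 D#6 F##5 G5 F#4

The French horn in F sounds a perfect fifth below written, so the written part must be a perfect fifth above concert — transpose each note up.
B4 → F#5
A4 → E5
F#4 → C#5
E#5 → B#5
G#5 → D#6
B#4 → F##5
C5 → G5
B3 → F#4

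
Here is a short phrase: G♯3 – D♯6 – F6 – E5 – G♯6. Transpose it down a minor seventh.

A#2 E#5 G5 F#4 A#5

G#3 gives A#2
D#6 gives E#5
F6 gives G5
E5 gives F#4
G#6 gives A#5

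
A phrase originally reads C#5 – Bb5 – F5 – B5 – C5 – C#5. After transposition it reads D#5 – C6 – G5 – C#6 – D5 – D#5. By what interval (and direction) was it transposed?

up a major second

Take the first pair: C#5 → D#5. C to D spans 2 letter names, so the interval is some kind of second.
C#5 to D#5 is 2 semitones, which makes it a major second; the second version is higher, so the direction is up.
Checking another pair — C#5 → D#5 — gives the same interval.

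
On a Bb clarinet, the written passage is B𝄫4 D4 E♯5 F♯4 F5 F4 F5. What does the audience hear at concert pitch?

Abb4 C4 D#5 E4 Eb5 Eb4 Eb5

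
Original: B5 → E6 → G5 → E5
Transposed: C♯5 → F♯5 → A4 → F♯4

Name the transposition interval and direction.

Take the first pair: B5 → C#5. B to C spans 7 letter names, so the interval is some kind of seventh.
C#5 to B5 is 10 semitones, which makes it a minor seventh; the second version is lower, so the direction is down.
Checking another pair — E5 → F#4 — gives the same interval.

down a minor seventh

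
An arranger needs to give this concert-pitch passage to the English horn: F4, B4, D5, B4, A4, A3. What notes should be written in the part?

The English horn sounds a perfect fifth below written, so the written part must be a perfect fifth above concert — transpose each note up.
F4 gives C5
B4 gives F#5
D5 gives A5
B4 gives F#5
A4 gives E5
A3 gives E4

C5 F#5 A5 F#5 E5 E4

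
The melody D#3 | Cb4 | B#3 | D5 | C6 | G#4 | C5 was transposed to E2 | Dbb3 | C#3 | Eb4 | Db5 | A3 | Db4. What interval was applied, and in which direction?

From D#3 to E2 is 7 letter names — a seventh of some quality.
E2 to D#3 is 11 semitones, which makes it a major seventh; the second version is lower, so the direction is down.
Checking another pair — C5 → Db4 — gives the same interval.

down a major seventh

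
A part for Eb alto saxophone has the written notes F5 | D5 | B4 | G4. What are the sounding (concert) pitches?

Ab4 F4 D4 Bb3

The Eb alto saxophone sounds a major sixth below written, so transpose each written note down a major sixth.
F5 gives Ab4
D5 gives F4
B4 gives D4
G4 gives Bb3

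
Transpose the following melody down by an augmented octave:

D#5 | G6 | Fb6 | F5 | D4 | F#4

D4 Gb5 Fbb5 Fb4 Db3 F3

D#5 to D4
G6 to Gb5
Fb6 to Fbb5
F5 to Fb4
D4 to Db3
F#4 to F3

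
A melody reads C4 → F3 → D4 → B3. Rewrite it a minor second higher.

Db4 Gb3 Eb4 C4

C4 -> Db4
F3 -> Gb3
D4 -> Eb4
B3 -> C4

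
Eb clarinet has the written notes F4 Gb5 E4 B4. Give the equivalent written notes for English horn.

Eb5 Fb6 D5 A5

First find concert pitch: the Eb clarinet sounds a minor third above written, so F4 Gb5 E4 B4 sounds Ab4 Bbb5 G4 D5.
Then write for English horn: it sounds a perfect fifth below written, so the part must be a perfect fifth above concert.
Ab4 → Eb5
Bbb5 → Fb6
G4 → D5
D5 → A5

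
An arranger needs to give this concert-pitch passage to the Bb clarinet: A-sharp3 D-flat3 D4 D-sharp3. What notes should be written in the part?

B#3 Eb3 E4 E#3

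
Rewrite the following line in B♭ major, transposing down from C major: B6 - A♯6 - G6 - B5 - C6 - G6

A6 G#6 F6 A5 Bb5 F6

C major to B♭ major down is a major second, so every note moves down by that interval.
B6 gives A6
A#6 gives G#6
G6 gives F6
B5 gives A5
C6 gives Bb5
G6 gives F6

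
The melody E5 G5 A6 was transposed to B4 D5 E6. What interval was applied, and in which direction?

Take the first pair: E5 → B4. E to B spans 4 letter names, so the interval is some kind of fourth.
B4 to E5 is 5 semitones, which makes it a perfect fourth; the second version is lower, so the direction is down.
Checking another pair — A6 → E6 — gives the same interval.

down a perfect fourth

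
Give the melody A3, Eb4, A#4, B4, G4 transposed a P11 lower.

A3 down a perfect eleventh is E2.
Eb4 down a perfect eleventh is Bb2.
A#4 down a perfect eleventh is E#3.
B4 down a perfect eleventh is F#3.
G4: an eleventh down reaches D, and 17 semitones makes it D3.

E2 Bb2 E#3 F#3 D3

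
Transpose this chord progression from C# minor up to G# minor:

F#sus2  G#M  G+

C#sus2 D#M D+

C# minor up to G# minor is a perfect fifth; each chord root moves by that interval while the quality stays the same.
F#sus2: root F# up a perfect fifth → C#, giving C#sus2.
G#M: root G# up a perfect fifth → D#, giving D#M.
G+: root G up a perfect fifth → D, giving D+.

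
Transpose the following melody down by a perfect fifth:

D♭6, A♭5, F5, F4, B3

Db6: a fifth down reaches G, and 7 semitones makes it Gb5.
A perfect fifth down from Ab5 gives Db5.
F5 down a perfect fifth is Bb4.
F4 down a perfect fifth is Bb3.
A perfect fifth down from B3 gives E3.

Gb5 Db5 Bb4 Bb3 E3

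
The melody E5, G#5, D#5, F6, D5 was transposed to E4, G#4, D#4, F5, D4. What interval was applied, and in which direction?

down a perfect octave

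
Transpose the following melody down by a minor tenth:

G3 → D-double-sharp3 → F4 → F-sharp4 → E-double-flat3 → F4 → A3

E2 B##1 D3 D#3 Cb2 D3 F#2

G3 down a minor tenth is E2.
D##3: a tenth down reaches B, and 15 semitones makes it B##1.
F4 down a minor tenth is D3.
A minor tenth down from F#4 gives D#3.
A minor tenth down from Ebb3 gives Cb2.
F4 down a minor tenth is D3.
A3: a tenth down reaches F, and 15 semitones makes it F#2.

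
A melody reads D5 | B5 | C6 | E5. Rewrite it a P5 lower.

D5 down a perfect fifth is G4.
B5 down a perfect fifth is E5.
C6: a fifth down reaches F, and 7 semitones makes it F5.
A perfect fifth down from E5 gives A4.

G4 E5 F5 A4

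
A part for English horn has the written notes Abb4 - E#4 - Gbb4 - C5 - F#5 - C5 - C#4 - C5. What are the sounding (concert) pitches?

Dbb4 A#3 Cbb4 F4 B4 F4 F#3 F4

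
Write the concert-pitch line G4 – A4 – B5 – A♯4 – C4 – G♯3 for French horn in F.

The French horn in F sounds a perfect fifth below written, so the written part must be a perfect fifth above concert — transpose each note up.
G4 → D5
A4 → E5
B5 → F#6
A#4 → E#5
C4 → G4
G#3 → D#4

D5 E5 F#6 E#5 G4 D#4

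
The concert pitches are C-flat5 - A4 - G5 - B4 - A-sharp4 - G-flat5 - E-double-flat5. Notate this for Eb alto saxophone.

The Eb alto saxophone sounds a major sixth below written, so the written part must be a major sixth above concert — transpose each note up.
Cb5 gives Ab5
A4 gives F#5
G5 gives E6
B4 gives G#5
A#4 gives F##5
Gb5 gives Eb6
Ebb5 gives Cb6

Ab5 F#5 E6 G#5 F##5 Eb6 Cb6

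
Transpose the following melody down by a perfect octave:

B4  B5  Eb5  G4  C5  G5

B4: an octave down reaches B, and 12 semitones makes it B3.
B5: an octave down reaches B, and 12 semitones makes it B4.
A perfect octave down from Eb5 gives Eb4.
G4 down a perfect octave is G3.
C5: an octave down reaches C, and 12 semitones makes it C4.
A perfect octave down from G5 gives G4.

B3 B4 Eb4 G3 C4 G4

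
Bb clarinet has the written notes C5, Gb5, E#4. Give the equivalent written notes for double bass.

First find concert pitch: the Bb clarinet sounds a major second below written, so C5 Gb5 E#4 sounds Bb4 Fb5 D#4.
Then write for double bass: it sounds a perfect octave below written, so the part must be a perfect octave above concert.
Bb4 → Bb5
Fb5 → Fb6
D#4 → D#5

Bb5 Fb6 D#5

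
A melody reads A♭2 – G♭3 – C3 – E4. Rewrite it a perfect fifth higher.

A perfect fifth up from Ab2 gives Eb3.
Gb3 up a perfect fifth is Db4.
A perfect fifth up from C3 gives G3.
E4 up a perfect fifth is B4.

Eb3 Db4 G3 B4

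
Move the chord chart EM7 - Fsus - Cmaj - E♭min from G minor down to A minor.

G minor down to A minor is a minor seventh; each chord root moves by that interval while the quality stays the same.
EM7: root E down a minor seventh → F#, giving F#M7.
Fsus: root F down a minor seventh → G, giving Gsus.
Cmaj: root C down a minor seventh → D, giving Dmaj.
E♭min: root E♭ down a minor seventh → F, giving Fmin.

F#M7 Gsus Dmaj Fmin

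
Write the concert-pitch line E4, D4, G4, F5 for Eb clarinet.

Written C4 sounds as Eb4 on the Eb clarinet, so concert pitches are written a minor third down.
E4 -> C#4
D4 -> B3
G4 -> E4
F5 -> D5

C#4 B3 E4 D5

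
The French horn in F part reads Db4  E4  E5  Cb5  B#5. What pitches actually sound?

Gb3 A3 A4 Fb4 E#5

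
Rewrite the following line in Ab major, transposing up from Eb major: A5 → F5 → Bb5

From Eb up to Ab is a perfect fourth; apply that to each pitch.
A5 to D6
F5 to Bb5
Bb5 to Eb6

D6 Bb5 Eb6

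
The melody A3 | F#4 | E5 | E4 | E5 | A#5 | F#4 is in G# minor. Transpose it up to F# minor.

G4 E5 D6 D5 D6 G#6 E5

G# minor to F# minor up is a minor seventh, so every note moves up by that interval.
A3 becomes G4
F#4 becomes E5
E5 becomes D6
E4 becomes D5
E5 becomes D6
A#5 becomes G#6
F#4 becomes E5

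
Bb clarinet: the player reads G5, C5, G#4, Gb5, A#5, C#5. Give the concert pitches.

The Bb clarinet sounds a major second below written, so transpose each written note down a major second.
G5 gives F5
C5 gives Bb4
G#4 gives F#4
Gb5 gives Fb5
A#5 gives G#5
C#5 gives B4

F5 Bb4 F#4 Fb5 G#5 B4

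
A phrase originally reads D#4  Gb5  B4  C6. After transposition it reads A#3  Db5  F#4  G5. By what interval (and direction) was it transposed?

down a perfect fourth

Take the first pair: D#4 → A#3. D to A spans 4 letter names, so the interval is some kind of fourth.
A#3 to D#4 is 5 semitones, which makes it a perfect fourth; the second version is lower, so the direction is down.
Checking another pair — C6 → G5 — gives the same interval.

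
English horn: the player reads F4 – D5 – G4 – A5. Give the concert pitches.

Written C4 on the English horn sounds as F3, a perfect fifth lower; apply that shift to every note.
F4 -> Bb3
D5 -> G4
G4 -> C4
A5 -> D5

Bb3 G4 C4 D5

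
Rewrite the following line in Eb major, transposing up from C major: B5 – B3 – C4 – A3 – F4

D6 D4 Eb4 C4 Ab4

From C up to Eb is a minor third; apply that to each pitch.
B5 → D6
B3 → D4
C4 → Eb4
A3 → C4
F4 → Ab4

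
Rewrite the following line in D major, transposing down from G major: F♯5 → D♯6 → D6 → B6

From G down to D is a perfect fourth; apply that to each pitch.
F#5 becomes C#5
D#6 becomes A#5
D6 becomes A5
B6 becomes F#6

C#5 A#5 A5 F#6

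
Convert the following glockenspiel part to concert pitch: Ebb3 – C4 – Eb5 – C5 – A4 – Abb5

Written C4 on the glockenspiel sounds as C6, a perfect fifteenth higher; apply that shift to every note.
Ebb3 → Ebb5
C4 → C6
Eb5 → Eb7
C5 → C7
A4 → A6
Abb5 → Abb7

Ebb5 C6 Eb7 C7 A6 Abb7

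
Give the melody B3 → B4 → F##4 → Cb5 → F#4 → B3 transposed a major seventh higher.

A#4 A#5 E##5 Bb5 E#5 A#4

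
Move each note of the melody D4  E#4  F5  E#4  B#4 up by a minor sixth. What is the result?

Bb4 C#5 Db6 C#5 G#5

D4 becomes Bb4
E#4 becomes C#5
F5 becomes Db6
E#4 becomes C#5
B#4 becomes G#5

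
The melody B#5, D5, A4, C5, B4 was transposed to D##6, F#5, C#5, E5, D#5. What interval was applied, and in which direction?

From B#5 to D##6 is 3 letter names — a third of some quality.
B#5 to D##6 is 4 semitones, which makes it a major third; the second version is higher, so the direction is up.
Checking another pair — B4 → D#5 — gives the same interval.

up a major third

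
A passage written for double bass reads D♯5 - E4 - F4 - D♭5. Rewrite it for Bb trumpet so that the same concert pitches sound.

E#4 F#3 G3 Eb4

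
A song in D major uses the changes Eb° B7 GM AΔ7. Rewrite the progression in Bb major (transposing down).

D major down to Bb major is a major third; each chord root moves by that interval while the quality stays the same.
Eb°: root Eb down a major third → Cb, giving Cb°.
B7: root B down a major third → G, giving G7.
GM: root G down a major third → Eb, giving EbM.
AΔ7: root A down a major third → F, giving FΔ7.

Cb° G7 EbM FΔ7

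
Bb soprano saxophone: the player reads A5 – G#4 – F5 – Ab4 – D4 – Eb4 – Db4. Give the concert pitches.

G5 F#4 Eb5 Gb4 C4 Db4 Cb4

The Bb soprano saxophone sounds a major second below written, so transpose each written note down a major second.
A5 becomes G5
G#4 becomes F#4
F5 becomes Eb5
Ab4 becomes Gb4
D4 becomes C4
Eb4 becomes Db4
Db4 becomes Cb4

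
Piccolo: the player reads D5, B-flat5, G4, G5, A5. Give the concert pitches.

Written C4 on the piccolo sounds as C5, a perfect octave higher; apply that shift to every note.
D5 becomes D6
Bb5 becomes Bb6
G4 becomes G5
G5 becomes G6
A5 becomes A6

D6 Bb6 G5 G6 A6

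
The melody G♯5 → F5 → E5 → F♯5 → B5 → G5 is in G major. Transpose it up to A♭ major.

A5 Gb5 F5 G5 C6 Ab5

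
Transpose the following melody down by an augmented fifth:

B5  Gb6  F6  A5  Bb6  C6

B5 → Eb5
Gb6 → Cbb6
F6 → Bbb5
A5 → Db5
Bb6 → Ebb6
C6 → Fb5

Eb5 Cbb6 Bbb5 Db5 Ebb6 Fb5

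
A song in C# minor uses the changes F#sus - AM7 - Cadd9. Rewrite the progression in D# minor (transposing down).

G#sus BM7 Dadd9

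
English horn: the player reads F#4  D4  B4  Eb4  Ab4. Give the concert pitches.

B3 G3 E4 Ab3 Db4

Written C4 on the English horn sounds as F3, a perfect fifth lower; apply that shift to every note.
F#4 becomes B3
D4 becomes G3
B4 becomes E4
Eb4 becomes Ab3
Ab4 becomes Db4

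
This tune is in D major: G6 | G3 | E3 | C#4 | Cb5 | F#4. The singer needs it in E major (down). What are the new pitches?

A5 A2 F#2 D#3 Db4 G#3

D major to E major down is a minor seventh, so every note moves down by that interval.
G6 -> A5
G3 -> A2
E3 -> F#2
C#4 -> D#3
Cb5 -> Db4
F#4 -> G#3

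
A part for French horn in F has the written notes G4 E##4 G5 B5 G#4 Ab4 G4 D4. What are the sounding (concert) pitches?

C4 A##3 C5 E5 C#4 Db4 C4 G3

The French horn in F sounds a perfect fifth below written, so transpose each written note down a perfect fifth.
G4 → C4
E##4 → A##3
G5 → C5
B5 → E5
G#4 → C#4
Ab4 → Db4
G4 → C4
D4 → G3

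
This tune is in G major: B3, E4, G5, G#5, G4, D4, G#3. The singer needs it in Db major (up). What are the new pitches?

F4 Bb4 Db6 D6 Db5 Ab4 D4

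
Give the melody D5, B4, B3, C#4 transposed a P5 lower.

G4 E4 E3 F#3

D5 gives G4
B4 gives E4
B3 gives E3
C#4 gives F#3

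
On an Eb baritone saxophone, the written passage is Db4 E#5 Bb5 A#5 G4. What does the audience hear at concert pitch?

Fb2 G#3 Db4 C#4 Bb2

Written C4 on the Eb baritone saxophone sounds as Eb2, a major thirteenth lower; apply that shift to every note.
Db4 → Fb2
E#5 → G#3
Bb5 → Db4
A#5 → C#4
G4 → Bb2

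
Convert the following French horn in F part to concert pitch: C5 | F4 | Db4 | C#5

F4 Bb3 Gb3 F#4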